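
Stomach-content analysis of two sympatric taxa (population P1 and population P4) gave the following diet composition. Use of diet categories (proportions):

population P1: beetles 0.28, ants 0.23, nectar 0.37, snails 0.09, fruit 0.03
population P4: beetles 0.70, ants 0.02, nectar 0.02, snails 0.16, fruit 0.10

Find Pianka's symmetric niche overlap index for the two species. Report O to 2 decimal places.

0.59

Σ p₁ᵢp₂ᵢ = 0.1960 + 0.0046 + 0.0074 + 0.0144 + 0.0030 = 0.2254
Σp_1ᵢ² = 0.28² + 0.23² + 0.37² + 0.09² + 0.03² = 0.0784 + 0.0529 + 0.1369 + 0.0081 + 0.0009 = 0.2772
Σp_2ᵢ² = 0.70² + 0.02² + 0.02² + 0.16² + 0.10² = 0.4900 + 0.0004 + 0.0004 + 0.0256 + 0.0100 = 0.5264
O = 0.2254 / √(0.2772 × 0.5264) = 0.2254 / 0.38199 = 0.5901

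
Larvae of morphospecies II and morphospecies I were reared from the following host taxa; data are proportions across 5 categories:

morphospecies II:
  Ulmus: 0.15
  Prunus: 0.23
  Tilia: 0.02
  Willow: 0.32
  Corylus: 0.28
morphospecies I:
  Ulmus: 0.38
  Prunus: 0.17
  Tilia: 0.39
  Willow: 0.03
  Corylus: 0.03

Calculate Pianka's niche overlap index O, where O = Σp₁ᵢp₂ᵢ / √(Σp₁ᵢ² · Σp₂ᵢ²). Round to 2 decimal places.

Σ p₁ᵢp₂ᵢ = 0.0570 + 0.0391 + 0.0078 + 0.0096 + 0.0084 = 0.1219
Σp_1ᵢ² = 0.15² + 0.23² + 0.02² + 0.32² + 0.28² = 0.0225 + 0.0529 + 0.0004 + 0.1024 + 0.0784 = 0.2566
Σp_2ᵢ² = 0.38² + 0.17² + 0.39² + 0.03² + 0.03² = 0.1444 + 0.0289 + 0.1521 + 0.0009 + 0.0009 = 0.3272
O = 0.1219 / √(0.2566 × 0.3272) = 0.1219 / 0.28976 = 0.4207

0.42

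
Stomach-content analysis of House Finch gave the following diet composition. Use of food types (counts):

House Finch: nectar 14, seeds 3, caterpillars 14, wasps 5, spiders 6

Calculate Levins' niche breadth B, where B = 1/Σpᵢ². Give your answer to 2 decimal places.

3.82

Proportions for House Finch (n=42): 14/42=0.3333, 3/42=0.0714, 14/42=0.3333, 5/42=0.1190, 6/42=0.1429
Σpᵢ² = 0.3333² + 0.0714² + 0.3333² + 0.1190² + 0.1429² = 0.111089 + 0.005098 + 0.111089 + 0.014161 + 0.020420 = 0.261857
B = 1 / 0.261857 = 3.8189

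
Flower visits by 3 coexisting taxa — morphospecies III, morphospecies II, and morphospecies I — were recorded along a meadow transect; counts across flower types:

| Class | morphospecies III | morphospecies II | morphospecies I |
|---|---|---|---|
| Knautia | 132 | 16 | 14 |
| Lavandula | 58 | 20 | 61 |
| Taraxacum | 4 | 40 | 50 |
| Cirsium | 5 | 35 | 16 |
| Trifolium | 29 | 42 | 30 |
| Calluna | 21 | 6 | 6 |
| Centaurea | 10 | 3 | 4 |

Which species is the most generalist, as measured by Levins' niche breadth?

morphospecies II

Proportions for morphospecies III (n=259): 132/259=0.5097, 58/259=0.2239, 4/259=0.0154, 5/259=0.0193, 29/259=0.1120, 21/259=0.0811, 10/259=0.0386
Proportions for morphospecies II (n=162): 16/162=0.0988, 20/162=0.1235, 40/162=0.2469, 35/162=0.2160, 42/162=0.2593, 6/162=0.0370, 3/162=0.0185
Proportions for morphospecies I (n=181): 14/181=0.0773, 61/181=0.3370, 50/181=0.2762, 16/181=0.0884, 30/181=0.1657, 6/181=0.0331, 4/181=0.0221
Σp_IIIᵢ² = 0.5097² + 0.2239² + 0.0154² + 0.0193² + 0.1120² + 0.0811² + 0.0386² = 0.259794 + 0.050131 + 0.000237 + 0.000372 + 0.012544 + 0.006577 + 0.001490 = 0.331145
B_III = 1 / 0.331145 = 3.0198
Σp_IIᵢ² = 0.0988² + 0.1235² + 0.2469² + 0.2160² + 0.2593² + 0.0370² + 0.0185² = 0.009761 + 0.015252 + 0.060960 + 0.046656 + 0.067236 + 0.001369 + 0.000342 = 0.201576
B_II = 1 / 0.201576 = 4.9609
Σp_Iᵢ² = 0.0773² + 0.3370² + 0.2762² + 0.0884² + 0.1657² + 0.0331² + 0.0221² = 0.005975 + 0.113569 + 0.076286 + 0.007815 + 0.027456 + 0.001096 + 0.000488 = 0.232685
B_I = 1 / 0.232685 = 4.2977
Highest B → broadest niche (most generalist): morphospecies II (B = 4.96).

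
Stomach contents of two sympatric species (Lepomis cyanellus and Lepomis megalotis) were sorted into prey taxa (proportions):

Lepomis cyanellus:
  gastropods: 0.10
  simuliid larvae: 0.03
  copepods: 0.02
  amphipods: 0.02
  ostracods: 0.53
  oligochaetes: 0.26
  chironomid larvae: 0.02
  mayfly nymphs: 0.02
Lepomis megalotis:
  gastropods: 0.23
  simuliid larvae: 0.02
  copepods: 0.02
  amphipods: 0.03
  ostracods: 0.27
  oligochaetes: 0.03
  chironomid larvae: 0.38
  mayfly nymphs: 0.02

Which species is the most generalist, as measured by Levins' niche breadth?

Σp_cyanᵢ² = 0.10² + 0.03² + 0.02² + 0.02² + 0.53² + 0.26² + 0.02² + 0.02² = 0.0100 + 0.0009 + 0.0004 + 0.0004 + 0.2809 + 0.0676 + 0.0004 + 0.0004 = 0.3610
B_cyan = 1 / 0.3610 = 2.7701
Σp_megaᵢ² = 0.23² + 0.02² + 0.02² + 0.03² + 0.27² + 0.03² + 0.38² + 0.02² = 0.0529 + 0.0004 + 0.0004 + 0.0009 + 0.0729 + 0.0009 + 0.1444 + 0.0004 = 0.2732
B_mega = 1 / 0.2732 = 3.6603
Highest B → broadest niche (most generalist): Lepomis megalotis (B = 3.66).

Lepomis megalotis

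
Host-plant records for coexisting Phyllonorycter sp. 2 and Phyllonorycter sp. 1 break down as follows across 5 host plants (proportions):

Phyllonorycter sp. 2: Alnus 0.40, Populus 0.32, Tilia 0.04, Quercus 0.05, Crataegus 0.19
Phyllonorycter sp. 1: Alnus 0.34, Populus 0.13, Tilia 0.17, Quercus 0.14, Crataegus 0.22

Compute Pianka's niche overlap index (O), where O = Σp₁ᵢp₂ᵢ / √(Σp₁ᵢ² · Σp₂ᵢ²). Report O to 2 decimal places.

Σ p₁ᵢp₂ᵢ = 0.1360 + 0.0416 + 0.0068 + 0.0070 + 0.0418 = 0.2332
Σp_1ᵢ² = 0.40² + 0.32² + 0.04² + 0.05² + 0.19² = 0.1600 + 0.1024 + 0.0016 + 0.0025 + 0.0361 = 0.3026
Σp_2ᵢ² = 0.34² + 0.13² + 0.17² + 0.14² + 0.22² = 0.1156 + 0.0169 + 0.0289 + 0.0196 + 0.0484 = 0.2294
O = 0.2332 / √(0.3026 × 0.2294) = 0.2332 / 0.26347 = 0.8851

0.89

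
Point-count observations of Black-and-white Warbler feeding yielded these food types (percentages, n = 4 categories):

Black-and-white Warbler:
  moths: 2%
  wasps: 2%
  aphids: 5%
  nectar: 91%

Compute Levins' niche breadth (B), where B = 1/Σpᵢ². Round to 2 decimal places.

Convert percentages to proportions (divide by 100).
Σpᵢ² = 0.02² + 0.02² + 0.05² + 0.91² = 0.0004 + 0.0004 + 0.0025 + 0.8281 = 0.8314
B = 1 / 0.8314 = 1.2028

1.20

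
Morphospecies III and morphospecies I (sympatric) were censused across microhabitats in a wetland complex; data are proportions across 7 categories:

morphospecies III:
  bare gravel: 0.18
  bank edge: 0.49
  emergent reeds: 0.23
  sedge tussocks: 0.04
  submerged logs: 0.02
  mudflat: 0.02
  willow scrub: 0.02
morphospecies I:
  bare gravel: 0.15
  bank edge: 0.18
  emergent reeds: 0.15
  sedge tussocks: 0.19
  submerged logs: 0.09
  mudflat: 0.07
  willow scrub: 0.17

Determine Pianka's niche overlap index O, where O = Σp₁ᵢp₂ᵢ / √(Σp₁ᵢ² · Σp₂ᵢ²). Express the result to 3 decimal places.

Σ p₁ᵢp₂ᵢ = 0.0270 + 0.0882 + 0.0345 + 0.0076 + 0.0018 + 0.0014 + 0.0034 = 0.1639
Σp_1ᵢ² = 0.18² + 0.49² + 0.23² + 0.04² + 0.02² + 0.02² + 0.02² = 0.0324 + 0.2401 + 0.0529 + 0.0016 + 0.0004 + 0.0004 + 0.0004 = 0.3282
Σp_2ᵢ² = 0.15² + 0.18² + 0.15² + 0.19² + 0.09² + 0.07² + 0.17² = 0.0225 + 0.0324 + 0.0225 + 0.0361 + 0.0081 + 0.0049 + 0.0289 = 0.1554
O = 0.1639 / √(0.3282 × 0.1554) = 0.1639 / 0.225837 = 0.72574

0.726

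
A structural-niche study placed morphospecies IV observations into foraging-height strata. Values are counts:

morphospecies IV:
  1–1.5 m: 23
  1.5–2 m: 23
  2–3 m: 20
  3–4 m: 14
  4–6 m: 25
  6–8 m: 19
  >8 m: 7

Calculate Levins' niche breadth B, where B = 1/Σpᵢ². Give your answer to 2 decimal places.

Proportions for morphospecies IV (n=131): 23/131=0.1756, 23/131=0.1756, 20/131=0.1527, 14/131=0.1069, 25/131=0.1908, 19/131=0.1450, 7/131=0.0534
Σpᵢ² = 0.1756² + 0.1756² + 0.1527² + 0.1069² + 0.1908² + 0.1450² + 0.0534² = 0.030835 + 0.030835 + 0.023317 + 0.011428 + 0.036405 + 0.021025 + 0.002852 = 0.156697
B = 1 / 0.156697 = 6.3817

6.38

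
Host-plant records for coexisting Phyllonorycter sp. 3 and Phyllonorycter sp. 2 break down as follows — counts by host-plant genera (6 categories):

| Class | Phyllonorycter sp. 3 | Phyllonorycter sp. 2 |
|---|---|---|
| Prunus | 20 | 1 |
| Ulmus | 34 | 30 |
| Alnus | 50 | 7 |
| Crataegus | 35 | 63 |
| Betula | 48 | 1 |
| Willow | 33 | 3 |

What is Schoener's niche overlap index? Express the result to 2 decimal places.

0.43

Proportions for Phyllonorycter sp. 3 (n=220): 20/220=0.0909, 34/220=0.1545, 50/220=0.2273, 35/220=0.1591, 48/220=0.2182, 33/220=0.1500
Proportions for Phyllonorycter sp. 2 (n=105): 1/105=0.0095, 30/105=0.2857, 7/105=0.0667, 63/105=0.6000, 1/105=0.0095, 3/105=0.0286
Σ|p₁ᵢ − p₂ᵢ| = 0.0814 + 0.1312 + 0.1606 + 0.4409 + 0.2087 + 0.1214 = 1.1442
D = 1 − ½ × 1.1442 = 1 − 0.57210 = 0.42790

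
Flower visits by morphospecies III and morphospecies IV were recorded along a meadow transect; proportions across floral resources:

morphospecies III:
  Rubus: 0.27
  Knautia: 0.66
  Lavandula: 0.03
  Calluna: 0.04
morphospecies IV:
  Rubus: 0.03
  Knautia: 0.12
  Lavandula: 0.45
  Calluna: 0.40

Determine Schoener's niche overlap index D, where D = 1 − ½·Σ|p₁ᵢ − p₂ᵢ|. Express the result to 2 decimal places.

Σ|p₁ᵢ − p₂ᵢ| = 0.24 + 0.54 + 0.42 + 0.36 = 1.56
D = 1 − ½ × 1.56 = 1 − 0.780 = 0.2200

0.22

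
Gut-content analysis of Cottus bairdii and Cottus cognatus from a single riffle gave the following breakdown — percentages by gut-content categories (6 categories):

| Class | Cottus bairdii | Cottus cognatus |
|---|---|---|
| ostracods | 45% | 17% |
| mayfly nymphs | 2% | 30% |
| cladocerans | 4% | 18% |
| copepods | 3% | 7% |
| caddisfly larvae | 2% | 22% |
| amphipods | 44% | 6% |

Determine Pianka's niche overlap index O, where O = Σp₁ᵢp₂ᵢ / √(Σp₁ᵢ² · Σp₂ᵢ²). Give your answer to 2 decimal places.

0.43

Convert percentages to proportions (divide by 100).
Σ p₁ᵢp₂ᵢ = 0.0765 + 0.0060 + 0.0072 + 0.0021 + 0.0044 + 0.0264 = 0.1226
Σp_1ᵢ² = 0.45² + 0.02² + 0.04² + 0.03² + 0.02² + 0.44² = 0.2025 + 0.0004 + 0.0016 + 0.0009 + 0.0004 + 0.1936 = 0.3994
Σp_2ᵢ² = 0.17² + 0.30² + 0.18² + 0.07² + 0.22² + 0.06² = 0.0289 + 0.0900 + 0.0324 + 0.0049 + 0.0484 + 0.0036 = 0.2082
O = 0.1226 / √(0.3994 × 0.2082) = 0.1226 / 0.28837 = 0.4251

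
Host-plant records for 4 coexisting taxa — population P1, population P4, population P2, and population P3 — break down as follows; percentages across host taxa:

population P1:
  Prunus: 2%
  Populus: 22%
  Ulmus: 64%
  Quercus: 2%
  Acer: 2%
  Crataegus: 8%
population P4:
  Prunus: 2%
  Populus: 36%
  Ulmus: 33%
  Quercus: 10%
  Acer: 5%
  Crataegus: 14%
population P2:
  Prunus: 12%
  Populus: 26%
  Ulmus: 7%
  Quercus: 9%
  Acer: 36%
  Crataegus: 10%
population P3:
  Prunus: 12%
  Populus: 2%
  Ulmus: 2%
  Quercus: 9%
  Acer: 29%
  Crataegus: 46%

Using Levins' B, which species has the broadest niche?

population P2

Convert percentages to proportions (divide by 100).
Σp_P1ᵢ² = 0.02² + 0.22² + 0.64² + 0.02² + 0.02² + 0.08² = 0.0004 + 0.0484 + 0.4096 + 0.0004 + 0.0004 + 0.0064 = 0.4656
B_P1 = 1 / 0.4656 = 2.1478
Σp_P4ᵢ² = 0.02² + 0.36² + 0.33² + 0.10² + 0.05² + 0.14² = 0.0004 + 0.1296 + 0.1089 + 0.0100 + 0.0025 + 0.0196 = 0.2710
B_P4 = 1 / 0.2710 = 3.6900
Σp_P2ᵢ² = 0.12² + 0.26² + 0.07² + 0.09² + 0.36² + 0.10² = 0.0144 + 0.0676 + 0.0049 + 0.0081 + 0.1296 + 0.0100 = 0.2346
B_P2 = 1 / 0.2346 = 4.2626
Σp_P3ᵢ² = 0.12² + 0.02² + 0.02² + 0.09² + 0.29² + 0.46² = 0.0144 + 0.0004 + 0.0004 + 0.0081 + 0.0841 + 0.2116 = 0.3190
B_P3 = 1 / 0.3190 = 3.1348
Highest B → broadest niche (most generalist): population P2 (B = 4.26).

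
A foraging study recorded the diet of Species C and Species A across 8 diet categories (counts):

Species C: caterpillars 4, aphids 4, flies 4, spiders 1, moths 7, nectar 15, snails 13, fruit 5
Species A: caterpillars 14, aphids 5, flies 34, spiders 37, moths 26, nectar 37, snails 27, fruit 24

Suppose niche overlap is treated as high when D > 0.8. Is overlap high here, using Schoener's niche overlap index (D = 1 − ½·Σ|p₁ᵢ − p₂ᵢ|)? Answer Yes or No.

No

Proportions for Species C (n=53): 4/53=0.0755, 4/53=0.0755, 4/53=0.0755, 1/53=0.0189, 7/53=0.1321, 15/53=0.2830, 13/53=0.2453, 5/53=0.0943
Proportions for Species A (n=204): 14/204=0.0686, 5/204=0.0245, 34/204=0.1667, 37/204=0.1814, 26/204=0.1275, 37/204=0.1814, 27/204=0.1324, 24/204=0.1176
Σ|p₁ᵢ − p₂ᵢ| = 0.0069 + 0.0510 + 0.0912 + 0.1625 + 0.0046 + 0.1016 + 0.1129 + 0.0233 = 0.5540
D = 1 − ½ × 0.5540 = 1 − 0.27700 = 0.72300
D = 0.72300 < 0.8 → No.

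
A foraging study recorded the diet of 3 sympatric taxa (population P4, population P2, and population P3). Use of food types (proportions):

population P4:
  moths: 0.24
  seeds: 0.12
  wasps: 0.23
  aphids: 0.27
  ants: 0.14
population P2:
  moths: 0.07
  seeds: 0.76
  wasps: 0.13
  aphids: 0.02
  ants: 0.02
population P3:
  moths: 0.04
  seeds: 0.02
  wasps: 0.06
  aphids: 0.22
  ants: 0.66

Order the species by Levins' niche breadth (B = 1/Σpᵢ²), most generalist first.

population P4 > population P3 > population P2

Σp_P4ᵢ² = 0.24² + 0.12² + 0.23² + 0.27² + 0.14² = 0.0576 + 0.0144 + 0.0529 + 0.0729 + 0.0196 = 0.2174
B_P4 = 1 / 0.2174 = 4.5998
Σp_P2ᵢ² = 0.07² + 0.76² + 0.13² + 0.02² + 0.02² = 0.0049 + 0.5776 + 0.0169 + 0.0004 + 0.0004 = 0.6002
B_P2 = 1 / 0.6002 = 1.6661
Σp_P3ᵢ² = 0.04² + 0.02² + 0.06² + 0.22² + 0.66² = 0.0016 + 0.0004 + 0.0036 + 0.0484 + 0.4356 = 0.4896
B_P3 = 1 / 0.4896 = 2.0425
Ranking by B (broadest → narrowest): population P4 (4.60) > population P3 (2.04) > population P2 (1.67)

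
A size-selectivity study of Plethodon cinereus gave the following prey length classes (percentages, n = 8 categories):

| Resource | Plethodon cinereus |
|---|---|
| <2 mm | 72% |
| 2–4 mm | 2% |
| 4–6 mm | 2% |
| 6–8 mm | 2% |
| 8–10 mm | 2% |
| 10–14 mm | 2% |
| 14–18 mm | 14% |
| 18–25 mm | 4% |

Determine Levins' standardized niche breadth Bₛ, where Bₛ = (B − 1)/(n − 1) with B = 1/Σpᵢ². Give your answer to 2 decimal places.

Convert percentages to proportions (divide by 100).
Σpᵢ² = 0.72² + 0.02² + 0.02² + 0.02² + 0.02² + 0.02² + 0.14² + 0.04² = 0.5184 + 0.0004 + 0.0004 + 0.0004 + 0.0004 + 0.0004 + 0.0196 + 0.0016 = 0.5416
B = 1 / 0.5416 = 1.8464
Bₛ = (B − 1)/(n − 1) = (1.8464 − 1)/(8 − 1) = 0.8464/7 = 0.1209

0.12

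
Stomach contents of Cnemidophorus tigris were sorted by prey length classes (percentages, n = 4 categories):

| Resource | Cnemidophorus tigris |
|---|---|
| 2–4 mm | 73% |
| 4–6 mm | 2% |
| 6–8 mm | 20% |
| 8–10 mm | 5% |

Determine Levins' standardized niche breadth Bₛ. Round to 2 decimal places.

0.25

Convert percentages to proportions (divide by 100).
Σpᵢ² = 0.73² + 0.02² + 0.20² + 0.05² = 0.5329 + 0.0004 + 0.0400 + 0.0025 = 0.5758
B = 1 / 0.5758 = 1.7367
Bₛ = (B − 1)/(n − 1) = (1.7367 − 1)/(4 − 1) = 0.7367/3 = 0.2456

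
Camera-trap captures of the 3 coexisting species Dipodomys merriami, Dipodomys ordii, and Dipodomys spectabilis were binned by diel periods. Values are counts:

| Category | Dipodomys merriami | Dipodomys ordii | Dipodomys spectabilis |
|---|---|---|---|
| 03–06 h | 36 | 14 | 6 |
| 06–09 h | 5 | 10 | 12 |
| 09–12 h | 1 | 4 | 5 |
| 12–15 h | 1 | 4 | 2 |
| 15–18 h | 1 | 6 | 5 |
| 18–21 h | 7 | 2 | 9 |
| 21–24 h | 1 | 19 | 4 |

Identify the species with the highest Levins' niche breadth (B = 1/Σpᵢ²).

Proportions for Dipodomys merriami (n=52): 36/52=0.6923, 5/52=0.0962, 1/52=0.0192, 1/52=0.0192, 1/52=0.0192, 7/52=0.1346, 1/52=0.0192
Proportions for Dipodomys ordii (n=59): 14/59=0.2373, 10/59=0.1695, 4/59=0.0678, 4/59=0.0678, 6/59=0.1017, 2/59=0.0339, 19/59=0.3220
Proportions for Dipodomys spectabilis (n=43): 6/43=0.1395, 12/43=0.2791, 5/43=0.1163, 2/43=0.0465, 5/43=0.1163, 9/43=0.2093, 4/43=0.0930
Σp_merrᵢ² = 0.6923² + 0.0962² + 0.0192² + 0.0192² + 0.0192² + 0.1346² + 0.0192² = 0.479279 + 0.009254 + 0.000369 + 0.000369 + 0.000369 + 0.018117 + 0.000369 = 0.508126
B_merr = 1 / 0.508126 = 1.9680
Σp_ordiᵢ² = 0.2373² + 0.1695² + 0.0678² + 0.0678² + 0.1017² + 0.0339² + 0.3220² = 0.056311 + 0.028730 + 0.004597 + 0.004597 + 0.010343 + 0.001149 + 0.103684 = 0.209411
B_ordi = 1 / 0.209411 = 4.7753
Σp_specᵢ² = 0.1395² + 0.2791² + 0.1163² + 0.0465² + 0.1163² + 0.2093² + 0.0930² = 0.019460 + 0.077897 + 0.013526 + 0.002162 + 0.013526 + 0.043806 + 0.008649 = 0.179026
B_spec = 1 / 0.179026 = 5.5858
Highest B → broadest niche (most generalist): Dipodomys spectabilis (B = 5.59).

Dipodomys spectabilis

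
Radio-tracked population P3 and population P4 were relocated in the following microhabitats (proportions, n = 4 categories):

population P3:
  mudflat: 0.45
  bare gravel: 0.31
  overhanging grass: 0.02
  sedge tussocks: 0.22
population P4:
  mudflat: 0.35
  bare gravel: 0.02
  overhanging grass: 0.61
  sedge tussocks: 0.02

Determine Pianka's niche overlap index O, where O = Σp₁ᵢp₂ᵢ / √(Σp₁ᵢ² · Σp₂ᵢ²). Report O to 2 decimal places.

Σ p₁ᵢp₂ᵢ = 0.1575 + 0.0062 + 0.0122 + 0.0044 = 0.1803
Σp_1ᵢ² = 0.45² + 0.31² + 0.02² + 0.22² = 0.2025 + 0.0961 + 0.0004 + 0.0484 = 0.3474
Σp_2ᵢ² = 0.35² + 0.02² + 0.61² + 0.02² = 0.1225 + 0.0004 + 0.3721 + 0.0004 = 0.4954
O = 0.1803 / √(0.3474 × 0.4954) = 0.1803 / 0.41485 = 0.4346

0.43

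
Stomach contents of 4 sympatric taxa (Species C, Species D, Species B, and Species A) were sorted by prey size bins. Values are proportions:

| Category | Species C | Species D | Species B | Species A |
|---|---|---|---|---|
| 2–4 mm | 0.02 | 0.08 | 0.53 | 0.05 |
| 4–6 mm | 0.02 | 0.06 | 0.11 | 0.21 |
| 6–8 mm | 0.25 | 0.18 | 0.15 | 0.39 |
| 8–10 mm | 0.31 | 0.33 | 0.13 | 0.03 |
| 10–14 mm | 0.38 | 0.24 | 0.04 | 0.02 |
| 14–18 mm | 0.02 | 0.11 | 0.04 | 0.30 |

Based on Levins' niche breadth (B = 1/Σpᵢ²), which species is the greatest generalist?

Species D

Σp_Cᵢ² = 0.02² + 0.02² + 0.25² + 0.31² + 0.38² + 0.02² = 0.0004 + 0.0004 + 0.0625 + 0.0961 + 0.1444 + 0.0004 = 0.3042
B_C = 1 / 0.3042 = 3.2873
Σp_Dᵢ² = 0.08² + 0.06² + 0.18² + 0.33² + 0.24² + 0.11² = 0.0064 + 0.0036 + 0.0324 + 0.1089 + 0.0576 + 0.0121 = 0.2210
B_D = 1 / 0.2210 = 4.5249
Σp_Bᵢ² = 0.53² + 0.11² + 0.15² + 0.13² + 0.04² + 0.04² = 0.2809 + 0.0121 + 0.0225 + 0.0169 + 0.0016 + 0.0016 = 0.3356
B_B = 1 / 0.3356 = 2.9797
Σp_Aᵢ² = 0.05² + 0.21² + 0.39² + 0.03² + 0.02² + 0.30² = 0.0025 + 0.0441 + 0.1521 + 0.0009 + 0.0004 + 0.0900 = 0.2900
B_A = 1 / 0.2900 = 3.4483
Highest B → broadest niche (most generalist): Species D (B = 4.52).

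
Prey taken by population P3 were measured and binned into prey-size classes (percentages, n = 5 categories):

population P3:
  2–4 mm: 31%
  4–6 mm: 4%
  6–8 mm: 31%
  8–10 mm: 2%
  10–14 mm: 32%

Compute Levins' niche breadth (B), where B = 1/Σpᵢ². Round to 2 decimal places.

3.37

Convert percentages to proportions (divide by 100).
Σpᵢ² = 0.31² + 0.04² + 0.31² + 0.02² + 0.32² = 0.0961 + 0.0016 + 0.0961 + 0.0004 + 0.1024 = 0.2966
B = 1 / 0.2966 = 3.3715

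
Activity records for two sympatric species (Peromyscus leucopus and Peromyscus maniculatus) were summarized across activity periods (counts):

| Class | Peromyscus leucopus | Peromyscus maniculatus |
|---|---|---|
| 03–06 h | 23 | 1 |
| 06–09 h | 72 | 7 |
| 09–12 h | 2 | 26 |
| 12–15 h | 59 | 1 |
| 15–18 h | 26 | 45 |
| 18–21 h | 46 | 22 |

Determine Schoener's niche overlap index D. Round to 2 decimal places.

0.41

Proportions for Peromyscus leucopus (n=228): 23/228=0.1009, 72/228=0.3158, 2/228=0.0088, 59/228=0.2588, 26/228=0.1140, 46/228=0.2018
Proportions for Peromyscus maniculatus (n=102): 1/102=0.0098, 7/102=0.0686, 26/102=0.2549, 1/102=0.0098, 45/102=0.4412, 22/102=0.2157
Σ|p₁ᵢ − p₂ᵢ| = 0.0911 + 0.2472 + 0.2461 + 0.2490 + 0.3272 + 0.0139 = 1.1745
D = 1 − ½ × 1.1745 = 1 − 0.58725 = 0.41275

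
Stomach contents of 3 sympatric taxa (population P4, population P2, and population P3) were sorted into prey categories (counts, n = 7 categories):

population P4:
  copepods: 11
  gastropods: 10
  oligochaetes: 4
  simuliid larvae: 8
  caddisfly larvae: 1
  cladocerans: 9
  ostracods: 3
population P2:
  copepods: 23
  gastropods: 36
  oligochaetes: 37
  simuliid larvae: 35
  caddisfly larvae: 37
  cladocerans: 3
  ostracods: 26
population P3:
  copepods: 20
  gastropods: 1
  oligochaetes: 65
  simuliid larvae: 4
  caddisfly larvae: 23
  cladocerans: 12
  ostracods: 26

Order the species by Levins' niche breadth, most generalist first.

Proportions for population P4 (n=46): 11/46=0.2391, 10/46=0.2174, 4/46=0.0870, 8/46=0.1739, 1/46=0.0217, 9/46=0.1957, 3/46=0.0652
Proportions for population P2 (n=197): 23/197=0.1168, 36/197=0.1827, 37/197=0.1878, 35/197=0.1777, 37/197=0.1878, 3/197=0.0152, 26/197=0.1320
Proportions for population P3 (n=151): 20/151=0.1325, 1/151=0.0066, 65/151=0.4305, 4/151=0.0265, 23/151=0.1523, 12/151=0.0795, 26/151=0.1722
Σp_P4ᵢ² = 0.2391² + 0.2174² + 0.0870² + 0.1739² + 0.0217² + 0.1957² + 0.0652² = 0.057169 + 0.047263 + 0.007569 + 0.030241 + 0.000471 + 0.038298 + 0.004251 = 0.185262
B_P4 = 1 / 0.185262 = 5.3978
Σp_P2ᵢ² = 0.1168² + 0.1827² + 0.1878² + 0.1777² + 0.1878² + 0.0152² + 0.1320² = 0.013642 + 0.033379 + 0.035269 + 0.031577 + 0.035269 + 0.000231 + 0.017424 = 0.166791
B_P2 = 1 / 0.166791 = 5.9955
Σp_P3ᵢ² = 0.1325² + 0.0066² + 0.4305² + 0.0265² + 0.1523² + 0.0795² + 0.1722² = 0.017556 + 0.000044 + 0.185330 + 0.000702 + 0.023195 + 0.006320 + 0.029653 = 0.262800
B_P3 = 1 / 0.262800 = 3.8052
Ranking by B (broadest → narrowest): population P2 (6.00) > population P4 (5.40) > population P3 (3.81)

population P2 > population P4 > population P3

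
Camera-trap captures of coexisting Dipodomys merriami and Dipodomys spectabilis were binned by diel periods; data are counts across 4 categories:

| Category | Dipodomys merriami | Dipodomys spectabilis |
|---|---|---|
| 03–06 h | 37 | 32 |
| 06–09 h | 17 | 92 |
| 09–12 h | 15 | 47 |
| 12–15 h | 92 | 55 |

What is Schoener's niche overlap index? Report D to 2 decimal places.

0.58

Proportions for Dipodomys merriami (n=161): 37/161=0.2298, 17/161=0.1056, 15/161=0.0932, 92/161=0.5714
Proportions for Dipodomys spectabilis (n=226): 32/226=0.1416, 92/226=0.4071, 47/226=0.2080, 55/226=0.2434
Σ|p₁ᵢ − p₂ᵢ| = 0.0882 + 0.3015 + 0.1148 + 0.3280 = 0.8325
D = 1 − ½ × 0.8325 = 1 − 0.41625 = 0.58375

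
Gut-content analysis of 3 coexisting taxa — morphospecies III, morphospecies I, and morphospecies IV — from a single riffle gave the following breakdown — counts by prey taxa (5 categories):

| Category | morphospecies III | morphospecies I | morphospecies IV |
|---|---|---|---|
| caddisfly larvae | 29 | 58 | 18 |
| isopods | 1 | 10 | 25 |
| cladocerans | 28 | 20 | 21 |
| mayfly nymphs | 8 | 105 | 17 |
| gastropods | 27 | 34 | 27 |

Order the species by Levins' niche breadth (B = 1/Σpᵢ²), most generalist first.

Proportions for morphospecies III (n=93): 29/93=0.3118, 1/93=0.0108, 28/93=0.3011, 8/93=0.0860, 27/93=0.2903
Proportions for morphospecies I (n=227): 58/227=0.2555, 10/227=0.0441, 20/227=0.0881, 105/227=0.4626, 34/227=0.1498
Proportions for morphospecies IV (n=108): 18/108=0.1667, 25/108=0.2315, 21/108=0.1944, 17/108=0.1574, 27/108=0.2500
Σp_IIIᵢ² = 0.3118² + 0.0108² + 0.3011² + 0.0860² + 0.2903² = 0.097219 + 0.000117 + 0.090661 + 0.007396 + 0.084274 = 0.279667
B_III = 1 / 0.279667 = 3.5757
Σp_Iᵢ² = 0.2555² + 0.0441² + 0.0881² + 0.4626² + 0.1498² = 0.065280 + 0.001945 + 0.007762 + 0.213999 + 0.022440 = 0.311426
B_I = 1 / 0.311426 = 3.2110
Σp_IVᵢ² = 0.1667² + 0.2315² + 0.1944² + 0.1574² + 0.2500² = 0.027789 + 0.053592 + 0.037791 + 0.024775 + 0.062500 = 0.206447
B_IV = 1 / 0.206447 = 4.8439
Ranking by B (broadest → narrowest): morphospecies IV (4.84) > morphospecies III (3.58) > morphospecies I (3.21)

morphospecies IV > morphospecies III > morphospecies I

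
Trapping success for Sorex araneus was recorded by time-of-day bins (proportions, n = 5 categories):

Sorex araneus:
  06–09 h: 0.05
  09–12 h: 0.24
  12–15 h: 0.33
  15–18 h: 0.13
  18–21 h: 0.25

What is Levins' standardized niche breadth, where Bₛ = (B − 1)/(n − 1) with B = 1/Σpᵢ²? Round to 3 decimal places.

Σpᵢ² = 0.05² + 0.24² + 0.33² + 0.13² + 0.25² = 0.0025 + 0.0576 + 0.1089 + 0.0169 + 0.0625 = 0.2484
B = 1 / 0.2484 = 4.02576
Bₛ = (B − 1)/(n − 1) = (4.02576 − 1)/(5 − 1) = 3.02576/4 = 0.75644

0.756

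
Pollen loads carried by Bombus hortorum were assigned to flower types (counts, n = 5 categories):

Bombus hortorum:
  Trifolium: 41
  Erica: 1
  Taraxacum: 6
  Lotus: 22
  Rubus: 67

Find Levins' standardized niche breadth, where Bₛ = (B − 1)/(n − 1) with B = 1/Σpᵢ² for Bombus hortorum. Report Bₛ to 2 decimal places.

0.45

Proportions for Bombus hortorum (n=137): 41/137=0.2993, 1/137=0.0073, 6/137=0.0438, 22/137=0.1606, 67/137=0.4891
Σpᵢ² = 0.2993² + 0.0073² + 0.0438² + 0.1606² + 0.4891² = 0.089580 + 0.000053 + 0.001918 + 0.025792 + 0.239219 = 0.356562
B = 1 / 0.356562 = 2.8046
Bₛ = (B − 1)/(n − 1) = (2.8046 − 1)/(5 − 1) = 1.8046/4 = 0.4512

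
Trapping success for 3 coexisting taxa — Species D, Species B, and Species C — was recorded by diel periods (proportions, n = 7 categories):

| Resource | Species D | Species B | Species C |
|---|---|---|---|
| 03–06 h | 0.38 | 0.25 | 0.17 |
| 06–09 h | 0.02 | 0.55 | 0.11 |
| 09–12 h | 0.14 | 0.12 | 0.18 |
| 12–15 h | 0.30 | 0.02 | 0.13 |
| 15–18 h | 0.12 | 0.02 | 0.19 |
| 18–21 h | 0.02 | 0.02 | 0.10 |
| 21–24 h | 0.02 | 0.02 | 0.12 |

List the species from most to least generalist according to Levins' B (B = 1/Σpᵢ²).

Σp_Dᵢ² = 0.38² + 0.02² + 0.14² + 0.30² + 0.12² + 0.02² + 0.02² = 0.1444 + 0.0004 + 0.0196 + 0.0900 + 0.0144 + 0.0004 + 0.0004 = 0.2696
B_D = 1 / 0.2696 = 3.7092
Σp_Bᵢ² = 0.25² + 0.55² + 0.12² + 0.02² + 0.02² + 0.02² + 0.02² = 0.0625 + 0.3025 + 0.0144 + 0.0004 + 0.0004 + 0.0004 + 0.0004 = 0.3810
B_B = 1 / 0.3810 = 2.6247
Σp_Cᵢ² = 0.17² + 0.11² + 0.18² + 0.13² + 0.19² + 0.10² + 0.12² = 0.0289 + 0.0121 + 0.0324 + 0.0169 + 0.0361 + 0.0100 + 0.0144 = 0.1508
B_C = 1 / 0.1508 = 6.6313
Ranking by B (broadest → narrowest): Species C (6.63) > Species D (3.71) > Species B (2.62)

Species C > Species D > Species B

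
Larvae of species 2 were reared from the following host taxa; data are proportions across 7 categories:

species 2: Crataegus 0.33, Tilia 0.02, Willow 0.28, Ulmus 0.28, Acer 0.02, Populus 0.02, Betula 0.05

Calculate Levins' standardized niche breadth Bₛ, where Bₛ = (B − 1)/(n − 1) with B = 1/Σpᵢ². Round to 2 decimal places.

Σpᵢ² = 0.33² + 0.02² + 0.28² + 0.28² + 0.02² + 0.02² + 0.05² = 0.1089 + 0.0004 + 0.0784 + 0.0784 + 0.0004 + 0.0004 + 0.0025 = 0.2694
B = 1 / 0.2694 = 3.7120
Bₛ = (B − 1)/(n − 1) = (3.7120 − 1)/(7 − 1) = 2.7120/6 = 0.4520

0.45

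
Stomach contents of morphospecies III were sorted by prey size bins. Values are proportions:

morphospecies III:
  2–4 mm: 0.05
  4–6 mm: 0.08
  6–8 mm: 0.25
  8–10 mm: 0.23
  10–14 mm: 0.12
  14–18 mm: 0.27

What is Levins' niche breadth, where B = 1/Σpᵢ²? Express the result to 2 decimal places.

4.73

Σpᵢ² = 0.05² + 0.08² + 0.25² + 0.23² + 0.12² + 0.27² = 0.0025 + 0.0064 + 0.0625 + 0.0529 + 0.0144 + 0.0729 = 0.2116
B = 1 / 0.2116 = 4.7259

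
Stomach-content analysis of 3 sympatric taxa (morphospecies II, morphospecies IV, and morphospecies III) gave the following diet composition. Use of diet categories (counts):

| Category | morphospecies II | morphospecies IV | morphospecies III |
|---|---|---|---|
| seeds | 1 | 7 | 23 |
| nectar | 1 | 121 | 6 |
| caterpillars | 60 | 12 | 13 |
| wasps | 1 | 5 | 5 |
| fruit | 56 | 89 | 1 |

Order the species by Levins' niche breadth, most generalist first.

morphospecies III > morphospecies IV > morphospecies II

Proportions for morphospecies II (n=119): 1/119=0.0084, 1/119=0.0084, 60/119=0.5042, 1/119=0.0084, 56/119=0.4706
Proportions for morphospecies IV (n=234): 7/234=0.0299, 121/234=0.5171, 12/234=0.0513, 5/234=0.0214, 89/234=0.3803
Proportions for morphospecies III (n=48): 23/48=0.4792, 6/48=0.1250, 13/48=0.2708, 5/48=0.1042, 1/48=0.0208
Σp_IIᵢ² = 0.0084² + 0.0084² + 0.5042² + 0.0084² + 0.4706² = 0.000071 + 0.000071 + 0.254218 + 0.000071 + 0.221464 = 0.475895
B_II = 1 / 0.475895 = 2.1013
Σp_IVᵢ² = 0.0299² + 0.5171² + 0.0513² + 0.0214² + 0.3803² = 0.000894 + 0.267392 + 0.002632 + 0.000458 + 0.144628 = 0.416004
B_IV = 1 / 0.416004 = 2.4038
Σp_IIIᵢ² = 0.4792² + 0.1250² + 0.2708² + 0.1042² + 0.0208² = 0.229633 + 0.015625 + 0.073333 + 0.010858 + 0.000433 = 0.329882
B_III = 1 / 0.329882 = 3.0314
Ranking by B (broadest → narrowest): morphospecies III (3.03) > morphospecies IV (2.40) > morphospecies II (2.10)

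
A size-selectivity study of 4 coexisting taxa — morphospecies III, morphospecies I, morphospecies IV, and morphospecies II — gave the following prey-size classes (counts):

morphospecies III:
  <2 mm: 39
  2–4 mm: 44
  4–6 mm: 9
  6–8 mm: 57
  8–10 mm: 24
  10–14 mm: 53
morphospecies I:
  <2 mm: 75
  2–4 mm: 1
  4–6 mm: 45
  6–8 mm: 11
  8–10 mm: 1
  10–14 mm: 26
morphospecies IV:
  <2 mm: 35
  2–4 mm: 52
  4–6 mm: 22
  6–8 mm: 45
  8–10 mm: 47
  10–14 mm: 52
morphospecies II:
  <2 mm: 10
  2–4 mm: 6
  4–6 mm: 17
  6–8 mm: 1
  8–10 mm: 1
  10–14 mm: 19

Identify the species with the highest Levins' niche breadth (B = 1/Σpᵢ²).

morphospecies IV

Proportions for morphospecies III (n=226): 39/226=0.1726, 44/226=0.1947, 9/226=0.0398, 57/226=0.2522, 24/226=0.1062, 53/226=0.2345
Proportions for morphospecies I (n=159): 75/159=0.4717, 1/159=0.0063, 45/159=0.2830, 11/159=0.0692, 1/159=0.0063, 26/159=0.1635
Proportions for morphospecies IV (n=253): 35/253=0.1383, 52/253=0.2055, 22/253=0.0870, 45/253=0.1779, 47/253=0.1858, 52/253=0.2055
Proportions for morphospecies II (n=54): 10/54=0.1852, 6/54=0.1111, 17/54=0.3148, 1/54=0.0185, 1/54=0.0185, 19/54=0.3519
Σp_IIIᵢ² = 0.1726² + 0.1947² + 0.0398² + 0.2522² + 0.1062² + 0.2345² = 0.029791 + 0.037908 + 0.001584 + 0.063605 + 0.011278 + 0.054990 = 0.199156
B_III = 1 / 0.199156 = 5.0212
Σp_Iᵢ² = 0.4717² + 0.0063² + 0.2830² + 0.0692² + 0.0063² + 0.1635² = 0.222501 + 0.000040 + 0.080089 + 0.004789 + 0.000040 + 0.026732 = 0.334191
B_I = 1 / 0.334191 = 2.9923
Σp_IVᵢ² = 0.1383² + 0.2055² + 0.0870² + 0.1779² + 0.1858² + 0.2055² = 0.019127 + 0.042230 + 0.007569 + 0.031648 + 0.034522 + 0.042230 = 0.177326
B_IV = 1 / 0.177326 = 5.6393
Σp_IIᵢ² = 0.1852² + 0.1111² + 0.3148² + 0.0185² + 0.0185² + 0.3519² = 0.034299 + 0.012343 + 0.099099 + 0.000342 + 0.000342 + 0.123834 = 0.270259
B_II = 1 / 0.270259 = 3.7002
Highest B → broadest niche (most generalist): morphospecies IV (B = 5.64).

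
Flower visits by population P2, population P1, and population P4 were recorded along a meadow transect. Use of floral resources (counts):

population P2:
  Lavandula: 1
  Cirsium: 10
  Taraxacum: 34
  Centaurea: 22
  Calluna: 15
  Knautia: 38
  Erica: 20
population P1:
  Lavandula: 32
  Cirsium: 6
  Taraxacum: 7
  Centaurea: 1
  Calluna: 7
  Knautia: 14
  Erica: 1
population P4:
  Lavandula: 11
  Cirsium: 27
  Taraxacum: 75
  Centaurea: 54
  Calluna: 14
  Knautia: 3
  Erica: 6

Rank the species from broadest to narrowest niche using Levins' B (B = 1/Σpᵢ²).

population P2 > population P4 > population P1

Proportions for population P2 (n=140): 1/140=0.0071, 10/140=0.0714, 34/140=0.2429, 22/140=0.1571, 15/140=0.1071, 38/140=0.2714, 20/140=0.1429
Proportions for population P1 (n=68): 32/68=0.4706, 6/68=0.0882, 7/68=0.1029, 1/68=0.0147, 7/68=0.1029, 14/68=0.2059, 1/68=0.0147
Proportions for population P4 (n=190): 11/190=0.0579, 27/190=0.1421, 75/190=0.3947, 54/190=0.2842, 14/190=0.0737, 3/190=0.0158, 6/190=0.0316
Σp_P2ᵢ² = 0.0071² + 0.0714² + 0.2429² + 0.1571² + 0.1071² + 0.2714² + 0.1429² = 0.000050 + 0.005098 + 0.059000 + 0.024680 + 0.011470 + 0.073658 + 0.020420 = 0.194376
B_P2 = 1 / 0.194376 = 5.1447
Σp_P1ᵢ² = 0.4706² + 0.0882² + 0.1029² + 0.0147² + 0.1029² + 0.2059² + 0.0147² = 0.221464 + 0.007779 + 0.010588 + 0.000216 + 0.010588 + 0.042395 + 0.000216 = 0.293246
B_P1 = 1 / 0.293246 = 3.4101
Σp_P4ᵢ² = 0.0579² + 0.1421² + 0.3947² + 0.2842² + 0.0737² + 0.0158² + 0.0316² = 0.003352 + 0.020192 + 0.155788 + 0.080770 + 0.005432 + 0.000250 + 0.000999 = 0.266783
B_P4 = 1 / 0.266783 = 3.7484
Ranking by B (broadest → narrowest): population P2 (5.14) > population P4 (3.75) > population P1 (3.41)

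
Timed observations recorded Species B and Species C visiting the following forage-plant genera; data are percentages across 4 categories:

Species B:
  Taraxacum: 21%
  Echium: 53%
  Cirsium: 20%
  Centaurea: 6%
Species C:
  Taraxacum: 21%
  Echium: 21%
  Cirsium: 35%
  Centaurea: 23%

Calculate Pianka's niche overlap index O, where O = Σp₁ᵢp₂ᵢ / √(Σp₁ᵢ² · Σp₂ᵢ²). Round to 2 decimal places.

Convert percentages to proportions (divide by 100).
Σ p₁ᵢp₂ᵢ = 0.0441 + 0.1113 + 0.0700 + 0.0138 = 0.2392
Σp_1ᵢ² = 0.21² + 0.53² + 0.20² + 0.06² = 0.0441 + 0.2809 + 0.0400 + 0.0036 = 0.3686
Σp_2ᵢ² = 0.21² + 0.21² + 0.35² + 0.23² = 0.0441 + 0.0441 + 0.1225 + 0.0529 = 0.2636
O = 0.2392 / √(0.3686 × 0.2636) = 0.2392 / 0.31171 = 0.7674

0.77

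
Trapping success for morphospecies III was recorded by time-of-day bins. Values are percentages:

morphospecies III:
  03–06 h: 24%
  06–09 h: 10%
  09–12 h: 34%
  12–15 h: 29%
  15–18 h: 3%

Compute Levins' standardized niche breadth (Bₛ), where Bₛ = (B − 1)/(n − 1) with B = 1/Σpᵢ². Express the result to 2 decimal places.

Convert percentages to proportions (divide by 100).
Σpᵢ² = 0.24² + 0.10² + 0.34² + 0.29² + 0.03² = 0.0576 + 0.0100 + 0.1156 + 0.0841 + 0.0009 = 0.2682
B = 1 / 0.2682 = 3.7286
Bₛ = (B − 1)/(n − 1) = (3.7286 − 1)/(5 − 1) = 2.7286/4 = 0.6822

0.68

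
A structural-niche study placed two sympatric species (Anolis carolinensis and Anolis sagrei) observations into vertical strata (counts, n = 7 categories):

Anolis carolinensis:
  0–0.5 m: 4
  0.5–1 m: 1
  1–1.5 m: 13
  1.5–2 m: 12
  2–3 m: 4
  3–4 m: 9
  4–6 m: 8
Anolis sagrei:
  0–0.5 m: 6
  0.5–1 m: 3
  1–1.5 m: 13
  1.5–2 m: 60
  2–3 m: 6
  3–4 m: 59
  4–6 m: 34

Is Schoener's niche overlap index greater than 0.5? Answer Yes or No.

Yes

Proportions for Anolis carolinensis (n=51): 4/51=0.0784, 1/51=0.0196, 13/51=0.2549, 12/51=0.2353, 4/51=0.0784, 9/51=0.1765, 8/51=0.1569
Proportions for Anolis sagrei (n=181): 6/181=0.0331, 3/181=0.0166, 13/181=0.0718, 60/181=0.3315, 6/181=0.0331, 59/181=0.3260, 34/181=0.1878
Σ|p₁ᵢ − p₂ᵢ| = 0.0453 + 0.0030 + 0.1831 + 0.0962 + 0.0453 + 0.1495 + 0.0309 = 0.5533
D = 1 − ½ × 0.5533 = 1 − 0.27665 = 0.72335
D = 0.72335 > 0.5 → Yes.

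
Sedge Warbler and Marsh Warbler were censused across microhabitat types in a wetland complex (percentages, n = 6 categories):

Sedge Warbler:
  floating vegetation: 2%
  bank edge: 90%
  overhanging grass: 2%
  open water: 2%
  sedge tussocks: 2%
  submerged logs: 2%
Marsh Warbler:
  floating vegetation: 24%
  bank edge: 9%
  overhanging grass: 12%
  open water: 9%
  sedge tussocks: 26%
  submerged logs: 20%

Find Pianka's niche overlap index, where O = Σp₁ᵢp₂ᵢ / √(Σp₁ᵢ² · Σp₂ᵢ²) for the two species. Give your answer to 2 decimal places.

0.25

Convert percentages to proportions (divide by 100).
Σ p₁ᵢp₂ᵢ = 0.0048 + 0.0810 + 0.0024 + 0.0018 + 0.0052 + 0.0040 = 0.0992
Σp_1ᵢ² = 0.02² + 0.90² + 0.02² + 0.02² + 0.02² + 0.02² = 0.0004 + 0.8100 + 0.0004 + 0.0004 + 0.0004 + 0.0004 = 0.8120
Σp_2ᵢ² = 0.24² + 0.09² + 0.12² + 0.09² + 0.26² + 0.20² = 0.0576 + 0.0081 + 0.0144 + 0.0081 + 0.0676 + 0.0400 = 0.1958
O = 0.0992 / √(0.8120 × 0.1958) = 0.0992 / 0.39873 = 0.2488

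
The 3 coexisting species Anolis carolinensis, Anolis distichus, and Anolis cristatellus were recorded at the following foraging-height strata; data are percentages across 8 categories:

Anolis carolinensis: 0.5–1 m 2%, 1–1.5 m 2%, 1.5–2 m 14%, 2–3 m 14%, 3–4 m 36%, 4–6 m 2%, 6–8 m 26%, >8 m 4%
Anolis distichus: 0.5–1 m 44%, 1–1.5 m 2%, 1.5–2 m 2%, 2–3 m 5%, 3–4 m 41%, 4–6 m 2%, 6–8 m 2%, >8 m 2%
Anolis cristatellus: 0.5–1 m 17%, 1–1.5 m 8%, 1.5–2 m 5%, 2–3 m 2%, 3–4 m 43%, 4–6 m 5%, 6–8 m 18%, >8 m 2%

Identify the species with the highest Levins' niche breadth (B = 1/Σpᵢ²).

Convert percentages to proportions (divide by 100).
Σp_caroᵢ² = 0.02² + 0.02² + 0.14² + 0.14² + 0.36² + 0.02² + 0.26² + 0.04² = 0.0004 + 0.0004 + 0.0196 + 0.0196 + 0.1296 + 0.0004 + 0.0676 + 0.0016 = 0.2392
B_caro = 1 / 0.2392 = 4.1806
Σp_distᵢ² = 0.44² + 0.02² + 0.02² + 0.05² + 0.41² + 0.02² + 0.02² + 0.02² = 0.1936 + 0.0004 + 0.0004 + 0.0025 + 0.1681 + 0.0004 + 0.0004 + 0.0004 = 0.3662
B_dist = 1 / 0.3662 = 2.7307
Σp_crisᵢ² = 0.17² + 0.08² + 0.05² + 0.02² + 0.43² + 0.05² + 0.18² + 0.02² = 0.0289 + 0.0064 + 0.0025 + 0.0004 + 0.1849 + 0.0025 + 0.0324 + 0.0004 = 0.2584
B_cris = 1 / 0.2584 = 3.8700
Highest B → broadest niche (most generalist): Anolis carolinensis (B = 4.18).

Anolis carolinensis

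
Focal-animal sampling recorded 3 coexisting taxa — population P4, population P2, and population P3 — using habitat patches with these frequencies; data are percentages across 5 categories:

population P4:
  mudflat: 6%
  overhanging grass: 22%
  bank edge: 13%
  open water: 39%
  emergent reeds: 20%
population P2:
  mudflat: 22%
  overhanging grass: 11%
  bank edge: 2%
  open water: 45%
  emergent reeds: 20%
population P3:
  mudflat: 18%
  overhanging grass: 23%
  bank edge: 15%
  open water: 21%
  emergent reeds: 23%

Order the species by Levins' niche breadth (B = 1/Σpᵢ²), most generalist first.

Convert percentages to proportions (divide by 100).
Σp_P4ᵢ² = 0.06² + 0.22² + 0.13² + 0.39² + 0.20² = 0.0036 + 0.0484 + 0.0169 + 0.1521 + 0.0400 = 0.2610
B_P4 = 1 / 0.2610 = 3.8314
Σp_P2ᵢ² = 0.22² + 0.11² + 0.02² + 0.45² + 0.20² = 0.0484 + 0.0121 + 0.0004 + 0.2025 + 0.0400 = 0.3034
B_P2 = 1 / 0.3034 = 3.2960
Σp_P3ᵢ² = 0.18² + 0.23² + 0.15² + 0.21² + 0.23² = 0.0324 + 0.0529 + 0.0225 + 0.0441 + 0.0529 = 0.2048
B_P3 = 1 / 0.2048 = 4.8828
Ranking by B (broadest → narrowest): population P3 (4.88) > population P4 (3.83) > population P2 (3.30)

population P3 > population P4 > population P2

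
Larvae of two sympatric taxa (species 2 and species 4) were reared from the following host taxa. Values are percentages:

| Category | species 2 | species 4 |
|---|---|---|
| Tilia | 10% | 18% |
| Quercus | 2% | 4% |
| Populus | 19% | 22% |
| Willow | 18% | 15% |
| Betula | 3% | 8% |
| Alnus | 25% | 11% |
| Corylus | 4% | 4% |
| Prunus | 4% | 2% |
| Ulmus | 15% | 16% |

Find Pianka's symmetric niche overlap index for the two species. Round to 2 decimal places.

Convert percentages to proportions (divide by 100).
Σ p₁ᵢp₂ᵢ = 0.0180 + 0.0008 + 0.0418 + 0.0270 + 0.0024 + 0.0275 + 0.0016 + 0.0008 + 0.0240 = 0.1439
Σp_1ᵢ² = 0.10² + 0.02² + 0.19² + 0.18² + 0.03² + 0.25² + 0.04² + 0.04² + 0.15² = 0.0100 + 0.0004 + 0.0361 + 0.0324 + 0.0009 + 0.0625 + 0.0016 + 0.0016 + 0.0225 = 0.1680
Σp_2ᵢ² = 0.18² + 0.04² + 0.22² + 0.15² + 0.08² + 0.11² + 0.04² + 0.02² + 0.16² = 0.0324 + 0.0016 + 0.0484 + 0.0225 + 0.0064 + 0.0121 + 0.0016 + 0.0004 + 0.0256 = 0.1510
O = 0.1439 / √(0.1680 × 0.1510) = 0.1439 / 0.15927 = 0.9035

0.90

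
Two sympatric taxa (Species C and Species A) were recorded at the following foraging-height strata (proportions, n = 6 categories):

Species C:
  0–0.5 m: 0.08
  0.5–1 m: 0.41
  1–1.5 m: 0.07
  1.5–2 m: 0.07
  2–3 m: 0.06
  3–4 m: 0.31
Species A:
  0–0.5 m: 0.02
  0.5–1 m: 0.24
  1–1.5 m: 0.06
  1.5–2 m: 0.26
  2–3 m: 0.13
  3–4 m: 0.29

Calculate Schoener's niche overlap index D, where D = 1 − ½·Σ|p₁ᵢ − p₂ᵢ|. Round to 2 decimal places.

0.74

Σ|p₁ᵢ − p₂ᵢ| = 0.06 + 0.17 + 0.01 + 0.19 + 0.07 + 0.02 = 0.52
D = 1 − ½ × 0.52 = 1 − 0.260 = 0.7400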